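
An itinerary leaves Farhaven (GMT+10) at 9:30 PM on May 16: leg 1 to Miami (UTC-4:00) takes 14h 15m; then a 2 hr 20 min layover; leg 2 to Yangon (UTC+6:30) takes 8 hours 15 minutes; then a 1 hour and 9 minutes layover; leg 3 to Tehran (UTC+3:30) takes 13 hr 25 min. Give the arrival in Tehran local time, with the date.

Convert departure to UTC: 9:30 PM − 10:00 = 11:30 AM UTC on May 16.
Add 14 hours and 15 minutes leg 1 → 1:45 AM UTC (May 17).
Add 2 hours and 20 minutes layover in Miami → 4:05 AM UTC.
Add 8 hours 15 minutes leg 2 → 12:20 PM UTC.
Add 1 hour and 9 minutes layover in Yangon → 1:29 PM UTC.
Add 13 hours 25 minutes leg 3 → 2:54 AM UTC (May 18).
Tehran is UTC+3:30, so local arrival = 2:54 AM + 3:30 = 6:24 AM on May 18.

6:24 AM on May 18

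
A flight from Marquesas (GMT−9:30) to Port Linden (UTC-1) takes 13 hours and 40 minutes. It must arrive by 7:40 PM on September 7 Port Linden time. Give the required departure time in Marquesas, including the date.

Target arrival in UTC: 7:40 PM + 1:00 = 8:40 PM on Sep 7.
Subtract 13 hours and 40 minutes → departure 7:00 AM UTC on Sep 7.
Marquesas is UTC−9:30: 7:00 AM − 9:30 = 9:30 PM on Sep 6.

9:30 PM on September 6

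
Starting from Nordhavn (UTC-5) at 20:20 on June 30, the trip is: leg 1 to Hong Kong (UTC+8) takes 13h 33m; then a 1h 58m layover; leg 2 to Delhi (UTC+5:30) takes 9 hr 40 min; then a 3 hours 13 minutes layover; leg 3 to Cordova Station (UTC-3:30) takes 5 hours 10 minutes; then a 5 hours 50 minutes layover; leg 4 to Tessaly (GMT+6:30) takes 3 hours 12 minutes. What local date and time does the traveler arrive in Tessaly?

Convert departure to UTC: 20:20 + 5:00 = 01:20 UTC on Jul 1.
Add 13 hours and 33 minutes leg 1 → 14:53 UTC.
Add 1 hour 58 minutes layover in Hong Kong → 16:51 UTC.
Add 9 hours 40 minutes leg 2 → 02:31 UTC (Jul 2).
Add 3 hours 13 minutes layover in Delhi → 05:44 UTC.
Add 5 hours 10 minutes leg 3 → 10:54 UTC.
Add 5 hours and 50 minutes layover in Cordova Station → 16:44 UTC.
Add 3 hours and 12 minutes leg 4 → 19:56 UTC.
Tessaly is UTC+6:30, so local arrival = 19:56 + 6:30 = 02:26 on Jul 3.

02:26 on Jul 3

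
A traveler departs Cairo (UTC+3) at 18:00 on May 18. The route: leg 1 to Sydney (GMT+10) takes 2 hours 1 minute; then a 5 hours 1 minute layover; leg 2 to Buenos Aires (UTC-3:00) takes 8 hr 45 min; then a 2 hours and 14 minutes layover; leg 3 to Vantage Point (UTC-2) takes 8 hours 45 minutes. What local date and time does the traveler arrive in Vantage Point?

Convert departure to UTC: 18:00 − 3:00 = 15:00 UTC on May 18.
Add 2 hours 1 minute leg 1 → 17:01 UTC.
Add 5 hours and 1 minute layover in Sydney → 22:02 UTC.
Add 8 hours and 45 minutes leg 2 → 06:47 UTC (May 19).
Add 2 hours and 14 minutes layover in Buenos Aires → 09:01 UTC.
Add 8 hours 45 minutes leg 3 → 17:46 UTC.
Vantage Point is UTC−2:00, so local arrival = 17:46 − 2:00 = 15:46 on May 19.

15:46 on May 19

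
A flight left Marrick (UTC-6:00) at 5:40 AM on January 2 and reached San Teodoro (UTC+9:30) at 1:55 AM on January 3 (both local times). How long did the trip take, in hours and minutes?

Departure in UTC: 5:40 AM + 6:00 = 11:40 AM on Jan 2.
Arrival in UTC: 1:55 AM − 9:30 = 4:25 PM on Jan 2.
Elapsed = 4:25 PM − 11:40 AM = 4 hours 45 minutes.

4 hours 45 minutes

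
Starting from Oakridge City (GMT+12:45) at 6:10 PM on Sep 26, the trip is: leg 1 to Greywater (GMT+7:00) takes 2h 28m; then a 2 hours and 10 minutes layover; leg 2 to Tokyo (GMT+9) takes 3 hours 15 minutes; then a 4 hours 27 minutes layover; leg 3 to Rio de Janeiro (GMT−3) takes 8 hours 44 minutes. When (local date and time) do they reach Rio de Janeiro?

11:29 PM on September 26

Convert departure to UTC: 6:10 PM − 12:45 = 5:25 AM UTC on Sep 26.
Add 2 hours and 28 minutes leg 1 → 7:53 AM UTC.
Add 2 hours and 10 minutes layover in Greywater → 10:03 AM UTC.
Add 3 hours and 15 minutes leg 2 → 1:18 PM UTC.
Add 4 hours 27 minutes layover in Tokyo → 5:45 PM UTC.
Add 8 hours 44 minutes leg 3 → 2:29 AM UTC (Sep 27).
Rio de Janeiro is UTC−3:00, so local arrival = 2:29 AM − 3:00 = 11:29 PM on Sep 26.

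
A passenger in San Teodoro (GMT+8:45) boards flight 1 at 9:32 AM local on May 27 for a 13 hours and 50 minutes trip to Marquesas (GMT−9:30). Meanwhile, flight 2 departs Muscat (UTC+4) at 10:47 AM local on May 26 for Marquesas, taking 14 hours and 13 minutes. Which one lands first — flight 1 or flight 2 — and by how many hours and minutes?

the second, by 17 hours 37 minutes

Flight 1 in UTC: 9:32 AM − 8:45 = 12:47 AM on May 27.
+13 hours and 50 minutes → arrive 2:37 PM UTC on May 27.
Flight 2 in UTC: 10:47 AM − 4:00 = 6:47 AM on May 26.
+14 hours 13 minutes → arrive 9:00 PM UTC on May 26.
Flight 2 lands earlier by 17 hours 37 minutes.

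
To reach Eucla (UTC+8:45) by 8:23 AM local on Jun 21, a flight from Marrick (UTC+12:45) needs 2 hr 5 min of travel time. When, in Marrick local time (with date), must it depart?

10:18 AM on Jun 21

Target arrival in UTC: 8:23 AM − 8:45 = 11:38 PM on Jun 20.
Subtract 2 hours 5 minutes → departure 9:33 PM UTC on Jun 20.
Marrick is UTC+12:45: 9:33 PM + 12:45 = 10:18 AM on Jun 21.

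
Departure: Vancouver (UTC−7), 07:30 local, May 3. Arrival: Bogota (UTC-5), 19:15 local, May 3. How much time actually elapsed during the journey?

9 hours 45 minutes

Bogota is 2:00 ahead of Vancouver.
Clock-face elapsed time (ignoring zones) is 11 hours 45 minutes.
Actual elapsed = 11 hours 45 minutes − 2:00 = 9 hours 45 minutes.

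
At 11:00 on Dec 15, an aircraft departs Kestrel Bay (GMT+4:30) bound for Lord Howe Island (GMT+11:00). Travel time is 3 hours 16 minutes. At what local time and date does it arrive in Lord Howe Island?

Lord Howe Island is 6:30 ahead of Kestrel Bay.
After 3 hours 16 minutes it is 14:16 in Kestrel Bay.
Shift by the zone difference: 14:16 + 6:30 = 20:46 on Dec 15 in Lord Howe Island.

20:46 on Dec 15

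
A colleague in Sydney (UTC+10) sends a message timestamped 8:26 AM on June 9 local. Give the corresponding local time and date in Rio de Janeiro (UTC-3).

7:26 PM on Jun 8

Rio de Janeiro is 13:00 behind Sydney.
Shift by the zone difference: 8:26 AM − 13:00 = 7:26 PM on Jun 8 in Rio de Janeiro.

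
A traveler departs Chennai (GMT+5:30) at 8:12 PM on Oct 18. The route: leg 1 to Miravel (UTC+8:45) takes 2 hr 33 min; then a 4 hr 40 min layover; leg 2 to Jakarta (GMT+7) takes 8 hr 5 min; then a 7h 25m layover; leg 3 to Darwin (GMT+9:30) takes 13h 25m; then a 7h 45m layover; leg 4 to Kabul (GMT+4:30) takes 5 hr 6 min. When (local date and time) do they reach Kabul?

Convert departure to UTC: 8:12 PM − 5:30 = 2:42 PM UTC on Oct 18.
Add 2 hours and 33 minutes leg 1 → 5:15 PM UTC.
Add 4 hours 40 minutes layover in Miravel → 9:55 PM UTC.
Add 8 hours and 5 minutes leg 2 → 6:00 AM UTC (Oct 19).
Add 7 hours and 25 minutes layover in Jakarta → 1:25 PM UTC.
Add 13 hours and 25 minutes leg 3 → 2:50 AM UTC (Oct 20).
Add 7 hours and 45 minutes layover in Darwin → 10:35 AM UTC.
Add 5 hours and 6 minutes leg 4 → 3:41 PM UTC.
Kabul is UTC+4:30, so local arrival = 3:41 PM + 4:30 = 8:11 PM on Oct 20.

8:11 PM on October 20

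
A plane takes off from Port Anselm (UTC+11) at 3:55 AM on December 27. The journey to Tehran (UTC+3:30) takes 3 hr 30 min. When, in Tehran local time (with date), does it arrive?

11:55 PM on December 26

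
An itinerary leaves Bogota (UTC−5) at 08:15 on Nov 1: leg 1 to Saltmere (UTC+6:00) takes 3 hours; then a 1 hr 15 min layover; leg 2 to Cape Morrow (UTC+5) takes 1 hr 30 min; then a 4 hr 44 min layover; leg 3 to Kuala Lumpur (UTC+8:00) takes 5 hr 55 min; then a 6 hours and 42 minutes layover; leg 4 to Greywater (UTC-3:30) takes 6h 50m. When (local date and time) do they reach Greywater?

Convert departure to UTC: 08:15 + 5:00 = 13:15 UTC on Nov 1.
Add 3 hours leg 1 → 16:15 UTC.
Add 1 hour 15 minutes layover in Saltmere → 17:30 UTC.
Add 1 hour 30 minutes leg 2 → 19:00 UTC.
Add 4 hours and 44 minutes layover in Cape Morrow → 23:44 UTC.
Add 5 hours and 55 minutes leg 3 → 05:39 UTC (Nov 2).
Add 6 hours 42 minutes layover in Kuala Lumpur → 12:21 UTC.
Add 6 hours and 50 minutes leg 4 → 19:11 UTC.
Greywater is UTC−3:30, so local arrival = 19:11 − 3:30 = 15:41 on Nov 2.

15:41 on Nov 2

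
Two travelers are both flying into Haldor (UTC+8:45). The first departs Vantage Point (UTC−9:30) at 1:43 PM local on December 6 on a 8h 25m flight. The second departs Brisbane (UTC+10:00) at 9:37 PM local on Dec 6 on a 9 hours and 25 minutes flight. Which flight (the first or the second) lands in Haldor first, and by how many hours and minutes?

the second, by 10 hours 36 minutes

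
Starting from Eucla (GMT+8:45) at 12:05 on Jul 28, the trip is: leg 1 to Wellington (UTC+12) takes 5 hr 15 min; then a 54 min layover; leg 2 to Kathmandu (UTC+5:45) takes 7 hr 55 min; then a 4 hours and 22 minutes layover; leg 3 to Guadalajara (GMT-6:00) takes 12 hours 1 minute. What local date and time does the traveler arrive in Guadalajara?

Convert departure to UTC: 12:05 − 8:45 = 03:20 UTC on Jul 28.
Add 5 hours and 15 minutes leg 1 → 08:35 UTC.
Add 54 minutes layover in Wellington → 09:29 UTC.
Add 7 hours 55 minutes leg 2 → 17:24 UTC.
Add 4 hours and 22 minutes layover in Kathmandu → 21:46 UTC.
Add 12 hours 1 minute leg 3 → 09:47 UTC (Jul 29).
Guadalajara is UTC−6:00, so local arrival = 09:47 − 6:00 = 03:47 on Jul 29.

03:47 on July 29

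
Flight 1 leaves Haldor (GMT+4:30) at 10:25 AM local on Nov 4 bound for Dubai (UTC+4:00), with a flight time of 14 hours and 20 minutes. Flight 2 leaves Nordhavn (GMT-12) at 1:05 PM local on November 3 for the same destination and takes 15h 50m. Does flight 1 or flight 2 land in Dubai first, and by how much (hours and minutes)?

the second, by 3 hours 20 minutes

Flight 1 in UTC: 10:25 AM − 4:30 = 5:55 AM on Nov 4.
+14 hours 20 minutes → arrive 8:15 PM UTC on Nov 4.
Flight 2 in UTC: 1:05 PM + 12:00 = 1:05 AM on Nov 4.
+15 hours 50 minutes → arrive 4:55 PM UTC on Nov 4.
Flight 2 lands earlier by 3 hours 20 minutes.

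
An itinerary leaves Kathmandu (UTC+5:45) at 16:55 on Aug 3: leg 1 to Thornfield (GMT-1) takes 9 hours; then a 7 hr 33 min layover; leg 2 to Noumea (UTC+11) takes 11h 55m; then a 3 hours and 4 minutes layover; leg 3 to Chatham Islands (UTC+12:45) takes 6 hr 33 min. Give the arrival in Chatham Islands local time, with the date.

14:00 on August 5

Convert departure to UTC: 16:55 − 5:45 = 11:10 UTC on Aug 3.
Add 9 hours leg 1 → 20:10 UTC.
Add 7 hours 33 minutes layover in Thornfield → 03:43 UTC (Aug 4).
Add 11 hours and 55 minutes leg 2 → 15:38 UTC.
Add 3 hours and 4 minutes layover in Noumea → 18:42 UTC.
Add 6 hours and 33 minutes leg 3 → 01:15 UTC (Aug 5).
Chatham Islands is UTC+12:45, so local arrival = 01:15 + 12:45 = 14:00 on Aug 5.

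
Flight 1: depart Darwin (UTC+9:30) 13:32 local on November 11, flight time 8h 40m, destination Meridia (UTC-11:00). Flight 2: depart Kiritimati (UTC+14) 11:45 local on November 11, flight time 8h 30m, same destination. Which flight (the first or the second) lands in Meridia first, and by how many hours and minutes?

Flight 1 in UTC: 13:32 − 9:30 = 04:02 on Nov 11.
+8 hours and 40 minutes → arrive 12:42 UTC on Nov 11.
Flight 2 in UTC: 11:45 − 14:00 = 21:45 on Nov 10.
+8 hours 30 minutes → arrive 06:15 UTC on Nov 11.
Flight 2 lands earlier by 6 hours 27 minutes.

the second, by 6 hours 27 minutes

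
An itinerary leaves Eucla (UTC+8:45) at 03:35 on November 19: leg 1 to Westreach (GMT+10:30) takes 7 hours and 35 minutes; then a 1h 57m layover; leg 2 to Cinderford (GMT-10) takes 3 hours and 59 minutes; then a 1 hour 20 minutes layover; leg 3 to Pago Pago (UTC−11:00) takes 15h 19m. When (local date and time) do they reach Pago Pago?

Convert departure to UTC: 03:35 − 8:45 = 18:50 UTC on Nov 18.
Add 7 hours and 35 minutes leg 1 → 02:25 UTC (Nov 19).
Add 1 hour and 57 minutes layover in Westreach → 04:22 UTC.
Add 3 hours and 59 minutes leg 2 → 08:21 UTC.
Add 1 hour 20 minutes layover in Cinderford → 09:41 UTC.
Add 15 hours and 19 minutes leg 3 → 01:00 UTC (Nov 20).
Pago Pago is UTC−11:00, so local arrival = 01:00 − 11:00 = 14:00 on Nov 19.

14:00 on November 19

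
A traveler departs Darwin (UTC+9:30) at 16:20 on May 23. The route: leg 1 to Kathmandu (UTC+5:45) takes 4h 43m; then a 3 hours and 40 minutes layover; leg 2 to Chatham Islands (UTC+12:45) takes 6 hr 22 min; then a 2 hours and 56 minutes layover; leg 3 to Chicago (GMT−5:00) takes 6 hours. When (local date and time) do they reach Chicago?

01:31 on May 24

Convert departure to UTC: 16:20 − 9:30 = 06:50 UTC on May 23.
Add 4 hours 43 minutes leg 1 → 11:33 UTC.
Add 3 hours and 40 minutes layover in Kathmandu → 15:13 UTC.
Add 6 hours and 22 minutes leg 2 → 21:35 UTC.
Add 2 hours and 56 minutes layover in Chatham Islands → 00:31 UTC (May 24).
Add 6 hours leg 3 → 06:31 UTC.
Chicago is UTC−5:00, so local arrival = 06:31 − 5:00 = 01:31 on May 24.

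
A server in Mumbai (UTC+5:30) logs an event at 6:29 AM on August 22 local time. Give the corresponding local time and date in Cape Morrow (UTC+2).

2:59 AM on August 22

Cape Morrow is 3:30 behind Mumbai.
Shift by the zone difference: 6:29 AM − 3:30 = 2:59 AM on Aug 22 in Cape Morrow.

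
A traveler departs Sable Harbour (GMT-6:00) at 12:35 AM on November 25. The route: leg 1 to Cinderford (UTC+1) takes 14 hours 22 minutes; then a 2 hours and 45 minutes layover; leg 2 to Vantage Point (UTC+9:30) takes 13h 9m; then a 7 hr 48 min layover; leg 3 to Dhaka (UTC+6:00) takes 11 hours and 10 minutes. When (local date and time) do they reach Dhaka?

1:49 PM on November 27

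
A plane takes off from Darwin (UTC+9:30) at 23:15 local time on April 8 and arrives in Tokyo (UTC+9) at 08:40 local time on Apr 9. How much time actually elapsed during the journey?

Tokyo is 0:30 behind Darwin.
Clock-face elapsed time (ignoring zones) is 9 hours 25 minutes.
Actual elapsed = 9 hours 25 minutes + 0:30 = 9 hours 55 minutes.

9 hours 55 minutes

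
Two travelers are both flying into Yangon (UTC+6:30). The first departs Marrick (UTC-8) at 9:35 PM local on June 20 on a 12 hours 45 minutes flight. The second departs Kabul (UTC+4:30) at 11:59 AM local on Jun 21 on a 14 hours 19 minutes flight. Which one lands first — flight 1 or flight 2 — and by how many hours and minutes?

Flight 1 in UTC: 9:35 PM + 8:00 = 5:35 AM on Jun 21.
+12 hours and 45 minutes → arrive 6:20 PM UTC on Jun 21.
Flight 2 in UTC: 11:59 AM − 4:30 = 7:29 AM on Jun 21.
+14 hours and 19 minutes → arrive 9:48 PM UTC on Jun 21.
Flight 1 lands earlier by 3 hours 28 minutes.

the first, by 3 hours 28 minutes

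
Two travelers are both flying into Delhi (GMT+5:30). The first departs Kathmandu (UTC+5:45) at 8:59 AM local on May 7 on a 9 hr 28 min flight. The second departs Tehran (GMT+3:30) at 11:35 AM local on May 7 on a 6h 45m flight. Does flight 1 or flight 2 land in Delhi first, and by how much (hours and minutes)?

Flight 1 in UTC: 8:59 AM − 5:45 = 3:14 AM on May 7.
+9 hours 28 minutes → arrive 12:42 PM UTC on May 7.
Flight 2 in UTC: 11:35 AM − 3:30 = 8:05 AM on May 7.
+6 hours and 45 minutes → arrive 2:50 PM UTC on May 7.
Flight 1 lands earlier by 2 hours 8 minutes.

the first, by 2 hours 8 minutes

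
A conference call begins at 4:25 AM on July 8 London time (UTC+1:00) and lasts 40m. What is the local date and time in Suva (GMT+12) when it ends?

Convert start to UTC: 4:25 AM − 1:00 = 3:25 AM UTC on Jul 8.
Add 40 minutes duration → 4:05 AM UTC.
Suva is UTC+12:00, so local end time = 4:05 AM + 12:00 = 4:05 PM on Jul 8.

4:05 PM on Jul 8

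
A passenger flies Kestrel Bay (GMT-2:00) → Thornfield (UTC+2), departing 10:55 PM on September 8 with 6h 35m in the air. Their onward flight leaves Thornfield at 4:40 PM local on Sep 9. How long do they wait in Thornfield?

7 hours 10 minutes

Convert departure to UTC: 10:55 PM + 2:00 = 12:55 AM UTC on Sep 9.
Add 6 hours and 35 minutes flight time → 7:30 AM UTC.
Thornfield is UTC+2:00, so local arrival = 7:30 AM + 2:00 = 9:30 AM on Sep 9.
Layover = 4:40 PM − 9:30 AM = 7 hours 10 minutes.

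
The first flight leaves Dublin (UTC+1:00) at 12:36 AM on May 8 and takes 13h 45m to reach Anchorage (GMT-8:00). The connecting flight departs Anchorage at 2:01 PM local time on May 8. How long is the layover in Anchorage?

8 hours 40 minutes

Convert departure to UTC: 12:36 AM − 1:00 = 11:36 PM UTC on May 7.
Add 13 hours 45 minutes flight time → 1:21 PM UTC (May 8).
Anchorage is UTC−8:00, so local arrival = 1:21 PM − 8:00 = 5:21 AM on May 8.
Layover = 2:01 PM − 5:21 AM = 8 hours 40 minutes.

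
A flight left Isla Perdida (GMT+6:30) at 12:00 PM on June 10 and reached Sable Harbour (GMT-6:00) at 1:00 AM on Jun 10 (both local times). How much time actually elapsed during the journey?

Departure in UTC: 12:00 PM − 6:30 = 5:30 AM on Jun 10.
Arrival in UTC: 1:00 AM + 6:00 = 7:00 AM on Jun 10.
Elapsed = 7:00 AM − 5:30 AM = 1 hour 30 minutes.

1 hour 30 minutes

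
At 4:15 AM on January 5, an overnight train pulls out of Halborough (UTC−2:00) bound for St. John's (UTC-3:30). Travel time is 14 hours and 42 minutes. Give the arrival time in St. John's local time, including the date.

Convert departure to UTC: 4:15 AM + 2:00 = 6:15 AM UTC on Jan 5.
Add 14 hours and 42 minutes travel time → 8:57 PM UTC.
St. John's is UTC−3:30, so local arrival = 8:57 PM − 3:30 = 5:27 PM on Jan 5.

5:27 PM on January 5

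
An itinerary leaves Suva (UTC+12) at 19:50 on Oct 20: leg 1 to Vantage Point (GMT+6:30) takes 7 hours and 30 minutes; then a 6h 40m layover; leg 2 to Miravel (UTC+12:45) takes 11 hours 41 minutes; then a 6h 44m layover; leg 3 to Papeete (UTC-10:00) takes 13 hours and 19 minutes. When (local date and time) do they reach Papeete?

19:44 on Oct 21

Convert departure to UTC: 19:50 − 12:00 = 07:50 UTC on Oct 20.
Add 7 hours 30 minutes leg 1 → 15:20 UTC.
Add 6 hours 40 minutes layover in Vantage Point → 22:00 UTC.
Add 11 hours and 41 minutes leg 2 → 09:41 UTC (Oct 21).
Add 6 hours and 44 minutes layover in Miravel → 16:25 UTC.
Add 13 hours 19 minutes leg 3 → 05:44 UTC (Oct 22).
Papeete is UTC−10:00, so local arrival = 05:44 − 10:00 = 19:44 on Oct 21.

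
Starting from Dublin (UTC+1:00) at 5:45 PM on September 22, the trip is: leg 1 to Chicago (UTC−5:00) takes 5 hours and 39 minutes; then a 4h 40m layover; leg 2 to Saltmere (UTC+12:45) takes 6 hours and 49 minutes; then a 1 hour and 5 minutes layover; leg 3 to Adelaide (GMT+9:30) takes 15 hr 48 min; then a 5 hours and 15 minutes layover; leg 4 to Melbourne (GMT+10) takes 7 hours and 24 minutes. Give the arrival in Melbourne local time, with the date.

Convert departure to UTC: 5:45 PM − 1:00 = 4:45 PM UTC on Sep 22.
Add 5 hours 39 minutes leg 1 → 10:24 PM UTC.
Add 4 hours and 40 minutes layover in Chicago → 3:04 AM UTC (Sep 23).
Add 6 hours 49 minutes leg 2 → 9:53 AM UTC.
Add 1 hour 5 minutes layover in Saltmere → 10:58 AM UTC.
Add 15 hours and 48 minutes leg 3 → 2:46 AM UTC (Sep 24).
Add 5 hours and 15 minutes layover in Adelaide → 8:01 AM UTC.
Add 7 hours 24 minutes leg 4 → 3:25 PM UTC.
Melbourne is UTC+10:00, so local arrival = 3:25 PM + 10:00 = 1:25 AM on Sep 25.

1:25 AM on Sep 25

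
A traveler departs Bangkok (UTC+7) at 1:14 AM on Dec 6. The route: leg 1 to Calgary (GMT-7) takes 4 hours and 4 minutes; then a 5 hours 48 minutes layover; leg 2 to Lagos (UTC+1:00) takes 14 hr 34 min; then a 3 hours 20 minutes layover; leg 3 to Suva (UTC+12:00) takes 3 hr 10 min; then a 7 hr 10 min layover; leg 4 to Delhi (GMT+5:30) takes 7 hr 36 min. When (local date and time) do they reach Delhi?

Convert departure to UTC: 1:14 AM − 7:00 = 6:14 PM UTC on Dec 5.
Add 4 hours 4 minutes leg 1 → 10:18 PM UTC.
Add 5 hours and 48 minutes layover in Calgary → 4:06 AM UTC (Dec 6).
Add 14 hours and 34 minutes leg 2 → 6:40 PM UTC.
Add 3 hours 20 minutes layover in Lagos → 10:00 PM UTC.
Add 3 hours 10 minutes leg 3 → 1:10 AM UTC (Dec 7).
Add 7 hours 10 minutes layover in Suva → 8:20 AM UTC.
Add 7 hours 36 minutes leg 4 → 3:56 PM UTC.
Delhi is UTC+5:30, so local arrival = 3:56 PM + 5:30 = 9:26 PM on Dec 7.

9:26 PM on December 7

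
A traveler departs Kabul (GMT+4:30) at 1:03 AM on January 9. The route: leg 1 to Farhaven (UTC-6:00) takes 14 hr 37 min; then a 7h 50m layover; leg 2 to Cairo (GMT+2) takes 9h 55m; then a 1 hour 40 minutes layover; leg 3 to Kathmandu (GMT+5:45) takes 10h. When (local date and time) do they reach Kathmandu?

10:20 PM on Jan 10

Convert departure to UTC: 1:03 AM − 4:30 = 8:33 PM UTC on Jan 8.
Add 14 hours 37 minutes leg 1 → 11:10 AM UTC (Jan 9).
Add 7 hours 50 minutes layover in Farhaven → 7:00 PM UTC.
Add 9 hours 55 minutes leg 2 → 4:55 AM UTC (Jan 10).
Add 1 hour and 40 minutes layover in Cairo → 6:35 AM UTC.
Add 10 hours leg 3 → 4:35 PM UTC.
Kathmandu is UTC+5:45, so local arrival = 4:35 PM + 5:45 = 10:20 PM on Jan 10.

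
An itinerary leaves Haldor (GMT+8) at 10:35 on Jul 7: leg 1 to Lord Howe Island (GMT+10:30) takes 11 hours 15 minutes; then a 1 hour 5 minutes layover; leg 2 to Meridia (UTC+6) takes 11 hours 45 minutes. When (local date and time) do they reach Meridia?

Convert departure to UTC: 10:35 − 8:00 = 02:35 UTC on Jul 7.
Add 11 hours 15 minutes leg 1 → 13:50 UTC.
Add 1 hour 5 minutes layover in Lord Howe Island → 14:55 UTC.
Add 11 hours 45 minutes leg 2 → 02:40 UTC (Jul 8).
Meridia is UTC+6:00, so local arrival = 02:40 + 6:00 = 08:40 on Jul 8.

08:40 on July 8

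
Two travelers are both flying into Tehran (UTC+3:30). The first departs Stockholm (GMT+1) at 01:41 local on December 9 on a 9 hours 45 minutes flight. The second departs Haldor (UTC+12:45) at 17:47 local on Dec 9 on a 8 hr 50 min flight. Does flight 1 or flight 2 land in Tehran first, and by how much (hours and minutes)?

the first, by 3 hours 26 minutes

Flight 1 in UTC: 01:41 − 1:00 = 00:41 on Dec 9.
+9 hours 45 minutes → arrive 10:26 UTC on Dec 9.
Flight 2 in UTC: 17:47 − 12:45 = 05:02 on Dec 9.
+8 hours 50 minutes → arrive 13:52 UTC on Dec 9.
Flight 1 lands earlier by 3 hours 26 minutes.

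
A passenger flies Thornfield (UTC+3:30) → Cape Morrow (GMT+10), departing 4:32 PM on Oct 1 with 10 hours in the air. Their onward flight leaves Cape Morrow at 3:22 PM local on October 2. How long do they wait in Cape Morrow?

Convert departure to UTC: 4:32 PM − 3:30 = 1:02 PM UTC on Oct 1.
Add 10 hours flight time → 11:02 PM UTC.
Cape Morrow is UTC+10:00, so local arrival = 11:02 PM + 10:00 = 9:02 AM on Oct 2.
Layover = 3:22 PM − 9:02 AM = 6 hours 20 minutes.

6 hours 20 minutes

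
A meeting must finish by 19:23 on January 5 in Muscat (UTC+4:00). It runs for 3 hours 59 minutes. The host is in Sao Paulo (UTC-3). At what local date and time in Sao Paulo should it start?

Target end time in UTC: 19:23 − 4:00 = 15:23 on Jan 5.
Subtract 3 hours and 59 minutes → start 11:24 UTC on Jan 5.
Sao Paulo is UTC−3:00: 11:24 − 3:00 = 08:24 on Jan 5.

08:24 on January 5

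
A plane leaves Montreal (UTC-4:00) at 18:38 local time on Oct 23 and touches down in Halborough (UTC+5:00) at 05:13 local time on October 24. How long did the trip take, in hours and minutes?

Departure in UTC: 18:38 + 4:00 = 22:38 on Oct 23.
Arrival in UTC: 05:13 − 5:00 = 00:13 on Oct 24.
Elapsed = 00:13 − 22:38 (+1 day) = 1 hour 35 minutes.

1 hour 35 minutes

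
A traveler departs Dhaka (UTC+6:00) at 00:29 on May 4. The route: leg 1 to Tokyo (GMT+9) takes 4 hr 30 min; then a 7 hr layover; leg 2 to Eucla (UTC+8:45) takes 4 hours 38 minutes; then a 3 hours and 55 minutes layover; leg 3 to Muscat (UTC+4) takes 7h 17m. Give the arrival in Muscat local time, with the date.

01:49 on May 5

Convert departure to UTC: 00:29 − 6:00 = 18:29 UTC on May 3.
Add 4 hours and 30 minutes leg 1 → 22:59 UTC.
Add 7 hours layover in Tokyo → 05:59 UTC (May 4).
Add 4 hours 38 minutes leg 2 → 10:37 UTC.
Add 3 hours 55 minutes layover in Eucla → 14:32 UTC.
Add 7 hours and 17 minutes leg 3 → 21:49 UTC.
Muscat is UTC+4:00, so local arrival = 21:49 + 4:00 = 01:49 on May 5.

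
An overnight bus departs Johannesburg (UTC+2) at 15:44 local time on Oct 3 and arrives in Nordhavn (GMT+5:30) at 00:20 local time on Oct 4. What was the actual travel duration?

Nordhavn is 3:30 ahead of Johannesburg.
Clock-face elapsed time (ignoring zones) is 8 hours 36 minutes.
Actual elapsed = 8 hours 36 minutes − 3:30 = 5 hours 6 minutes.

5 hours 6 minutes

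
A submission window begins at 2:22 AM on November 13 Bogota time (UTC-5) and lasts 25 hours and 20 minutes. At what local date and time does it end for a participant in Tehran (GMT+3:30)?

12:12 PM on November 14

Tehran is 8:30 ahead of Bogota.
After 25 hours 20 minutes it is 3:42 AM (Nov 14) in Bogota.
Shift by the zone difference: 3:42 AM + 8:30 = 12:12 PM on Nov 14 in Tehran.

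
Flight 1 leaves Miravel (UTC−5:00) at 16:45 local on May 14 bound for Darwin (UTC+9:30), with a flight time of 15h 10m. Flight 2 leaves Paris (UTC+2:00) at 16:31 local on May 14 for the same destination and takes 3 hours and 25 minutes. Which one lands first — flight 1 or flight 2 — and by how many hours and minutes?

Flight 1 in UTC: 16:45 + 5:00 = 21:45 on May 14.
+15 hours 10 minutes → arrive 12:55 UTC on May 15.
Flight 2 in UTC: 16:31 − 2:00 = 14:31 on May 14.
+3 hours 25 minutes → arrive 17:56 UTC on May 14.
Flight 2 lands earlier by 18 hours 59 minutes.

the second, by 18 hours 59 minutes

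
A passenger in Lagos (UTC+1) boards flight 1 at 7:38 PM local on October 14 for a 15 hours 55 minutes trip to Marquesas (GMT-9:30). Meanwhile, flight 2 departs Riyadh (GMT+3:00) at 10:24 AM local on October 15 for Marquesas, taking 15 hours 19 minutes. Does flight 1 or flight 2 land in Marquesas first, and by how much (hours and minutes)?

Flight 1 in UTC: 7:38 PM − 1:00 = 6:38 PM on Oct 14.
+15 hours 55 minutes → arrive 10:33 AM UTC on Oct 15.
Flight 2 in UTC: 10:24 AM − 3:00 = 7:24 AM on Oct 15.
+15 hours and 19 minutes → arrive 10:43 PM UTC on Oct 15.
Flight 1 lands earlier by 12 hours 10 minutes.

the first, by 12 hours 10 minutes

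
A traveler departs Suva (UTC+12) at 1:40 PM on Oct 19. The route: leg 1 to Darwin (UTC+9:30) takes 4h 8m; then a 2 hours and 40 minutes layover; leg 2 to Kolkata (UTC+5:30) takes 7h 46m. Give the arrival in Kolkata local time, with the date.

9:44 PM on Oct 19

Convert departure to UTC: 1:40 PM − 12:00 = 1:40 AM UTC on Oct 19.
Add 4 hours and 8 minutes leg 1 → 5:48 AM UTC.
Add 2 hours 40 minutes layover in Darwin → 8:28 AM UTC.
Add 7 hours 46 minutes leg 2 → 4:14 PM UTC.
Kolkata is UTC+5:30, so local arrival = 4:14 PM + 5:30 = 9:44 PM on Oct 19.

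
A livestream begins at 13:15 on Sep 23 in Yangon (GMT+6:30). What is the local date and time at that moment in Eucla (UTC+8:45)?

15:30 on September 23

In UTC: 13:15 − 6:30 = 06:45 on Sep 23.
Eucla is UTC+8:45: 06:45 + 8:45 = 15:30 on Sep 23.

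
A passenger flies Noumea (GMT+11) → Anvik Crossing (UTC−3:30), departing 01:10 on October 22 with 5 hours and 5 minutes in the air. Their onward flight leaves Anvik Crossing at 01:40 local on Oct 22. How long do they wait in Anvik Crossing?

9 hours 55 minutes

Convert departure to UTC: 01:10 − 11:00 = 14:10 UTC on Oct 21.
Add 5 hours and 5 minutes flight time → 19:15 UTC.
Anvik Crossing is UTC−3:30, so local arrival = 19:15 − 3:30 = 15:45 on Oct 21.
Layover = 01:40 − 15:45 (+1 day) = 9 hours 55 minutes.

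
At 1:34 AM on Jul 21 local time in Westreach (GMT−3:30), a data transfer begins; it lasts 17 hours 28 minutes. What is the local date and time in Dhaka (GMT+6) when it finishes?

4:32 AM on July 22

Convert start to UTC: 1:34 AM + 3:30 = 5:04 AM UTC on Jul 21.
Add 17 hours and 28 minutes duration → 10:32 PM UTC.
Dhaka is UTC+6:00, so local end time = 10:32 PM + 6:00 = 4:32 AM on Jul 22.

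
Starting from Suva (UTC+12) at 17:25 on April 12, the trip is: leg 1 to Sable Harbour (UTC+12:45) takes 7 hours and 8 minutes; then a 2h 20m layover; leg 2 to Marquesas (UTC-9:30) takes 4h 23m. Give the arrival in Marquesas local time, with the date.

09:46 on April 12

Convert departure to UTC: 17:25 − 12:00 = 05:25 UTC on Apr 12.
Add 7 hours 8 minutes leg 1 → 12:33 UTC.
Add 2 hours and 20 minutes layover in Sable Harbour → 14:53 UTC.
Add 4 hours and 23 minutes leg 2 → 19:16 UTC.
Marquesas is UTC−9:30, so local arrival = 19:16 − 9:30 = 09:46 on Apr 12.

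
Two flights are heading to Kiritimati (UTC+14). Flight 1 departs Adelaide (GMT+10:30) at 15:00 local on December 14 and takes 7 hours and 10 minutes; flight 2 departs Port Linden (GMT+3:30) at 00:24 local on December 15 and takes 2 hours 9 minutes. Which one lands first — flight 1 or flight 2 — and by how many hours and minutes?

the first, by 11 hours 23 minutes

Flight 1 in UTC: 15:00 − 10:30 = 04:30 on Dec 14.
+7 hours 10 minutes → arrive 11:40 UTC on Dec 14.
Flight 2 in UTC: 00:24 − 3:30 = 20:54 on Dec 14.
+2 hours and 9 minutes → arrive 23:03 UTC on Dec 14.
Flight 1 lands earlier by 11 hours 23 minutes.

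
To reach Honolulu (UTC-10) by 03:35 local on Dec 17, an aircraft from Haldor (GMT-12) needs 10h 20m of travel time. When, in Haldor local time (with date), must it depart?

15:15 on December 16

Target arrival in UTC: 03:35 + 10:00 = 13:35 on Dec 17.
Subtract 10 hours 20 minutes → departure 03:15 UTC on Dec 17.
Haldor is UTC−12:00: 03:15 − 12:00 = 15:15 on Dec 16.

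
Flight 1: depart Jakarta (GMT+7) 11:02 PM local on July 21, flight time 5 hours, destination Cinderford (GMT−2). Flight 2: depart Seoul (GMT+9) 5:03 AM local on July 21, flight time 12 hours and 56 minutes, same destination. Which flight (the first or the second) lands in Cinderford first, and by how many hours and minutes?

the second, by 12 hours 3 minutes

Flight 1 in UTC: 11:02 PM − 7:00 = 4:02 PM on Jul 21.
+5 hours → arrive 9:02 PM UTC on Jul 21.
Flight 2 in UTC: 5:03 AM − 9:00 = 8:03 PM on Jul 20.
+12 hours and 56 minutes → arrive 8:59 AM UTC on Jul 21.
Flight 2 lands earlier by 12 hours 3 minutes.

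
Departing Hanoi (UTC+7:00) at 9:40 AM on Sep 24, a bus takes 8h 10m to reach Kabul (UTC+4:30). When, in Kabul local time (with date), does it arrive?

Kabul is 2:30 behind Hanoi.
After 8 hours and 10 minutes it is 5:50 PM in Hanoi.
Shift by the zone difference: 5:50 PM − 2:30 = 3:20 PM on Sep 24 in Kabul.

3:20 PM on Sep 24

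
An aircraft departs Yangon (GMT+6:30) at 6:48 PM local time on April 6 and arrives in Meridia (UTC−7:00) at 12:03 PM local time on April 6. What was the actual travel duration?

6 hours 45 minutes

Meridia is 13:30 behind Yangon.
Clock-face elapsed time (ignoring zones) is −6 hours 45 minutes.
Actual elapsed = −6 hours 45 minutes + 13:30 = 6 hours 45 minutes.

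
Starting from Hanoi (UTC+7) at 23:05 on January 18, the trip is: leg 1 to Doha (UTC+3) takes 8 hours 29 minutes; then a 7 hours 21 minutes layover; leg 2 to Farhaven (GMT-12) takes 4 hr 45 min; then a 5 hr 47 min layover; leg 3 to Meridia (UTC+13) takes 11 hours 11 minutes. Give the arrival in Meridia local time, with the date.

18:38 on January 20

Convert departure to UTC: 23:05 − 7:00 = 16:05 UTC on Jan 18.
Add 8 hours and 29 minutes leg 1 → 00:34 UTC (Jan 19).
Add 7 hours and 21 minutes layover in Doha → 07:55 UTC.
Add 4 hours 45 minutes leg 2 → 12:40 UTC.
Add 5 hours and 47 minutes layover in Farhaven → 18:27 UTC.
Add 11 hours 11 minutes leg 3 → 05:38 UTC (Jan 20).
Meridia is UTC+13:00, so local arrival = 05:38 + 13:00 = 18:38 on Jan 20.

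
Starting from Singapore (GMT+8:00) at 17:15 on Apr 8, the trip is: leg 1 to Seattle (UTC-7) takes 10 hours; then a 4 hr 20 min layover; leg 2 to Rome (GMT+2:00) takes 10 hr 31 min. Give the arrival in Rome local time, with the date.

12:06 on April 9

Convert departure to UTC: 17:15 − 8:00 = 09:15 UTC on Apr 8.
Add 10 hours leg 1 → 19:15 UTC.
Add 4 hours 20 minutes layover in Seattle → 23:35 UTC.
Add 10 hours 31 minutes leg 2 → 10:06 UTC (Apr 9).
Rome is UTC+2:00, so local arrival = 10:06 + 2:00 = 12:06 on Apr 9.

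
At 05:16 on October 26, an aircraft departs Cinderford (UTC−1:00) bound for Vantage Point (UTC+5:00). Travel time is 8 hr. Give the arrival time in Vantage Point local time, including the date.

19:16 on October 26

Vantage Point is 6:00 ahead of Cinderford.
After 8 hours it is 13:16 in Cinderford.
Shift by the zone difference: 13:16 + 6:00 = 19:16 on Oct 26 in Vantage Point.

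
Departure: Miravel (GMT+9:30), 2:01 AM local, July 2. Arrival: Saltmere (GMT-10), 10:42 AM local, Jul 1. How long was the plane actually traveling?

Departure in UTC: 2:01 AM − 9:30 = 4:31 PM on Jul 1.
Arrival in UTC: 10:42 AM + 10:00 = 8:42 PM on Jul 1.
Elapsed = 8:42 PM − 4:31 PM = 4 hours 11 minutes.

4 hours 11 minutes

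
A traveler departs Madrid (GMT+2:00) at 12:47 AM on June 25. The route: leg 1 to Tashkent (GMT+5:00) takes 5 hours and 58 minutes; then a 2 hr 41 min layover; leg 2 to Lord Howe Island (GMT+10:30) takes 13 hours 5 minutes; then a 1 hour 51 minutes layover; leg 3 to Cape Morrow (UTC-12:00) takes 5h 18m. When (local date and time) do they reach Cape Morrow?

Convert departure to UTC: 12:47 AM − 2:00 = 10:47 PM UTC on Jun 24.
Add 5 hours and 58 minutes leg 1 → 4:45 AM UTC (Jun 25).
Add 2 hours and 41 minutes layover in Tashkent → 7:26 AM UTC.
Add 13 hours 5 minutes leg 2 → 8:31 PM UTC.
Add 1 hour and 51 minutes layover in Lord Howe Island → 10:22 PM UTC.
Add 5 hours and 18 minutes leg 3 → 3:40 AM UTC (Jun 26).
Cape Morrow is UTC−12:00, so local arrival = 3:40 AM − 12:00 = 3:40 PM on Jun 25.

3:40 PM on June 25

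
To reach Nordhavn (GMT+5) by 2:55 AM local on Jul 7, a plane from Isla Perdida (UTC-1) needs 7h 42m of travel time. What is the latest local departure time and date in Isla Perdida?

1:13 PM on July 6

Target arrival in UTC: 2:55 AM − 5:00 = 9:55 PM on Jul 6.
Subtract 7 hours 42 minutes → departure 2:13 PM UTC on Jul 6.
Isla Perdida is UTC−1:00: 2:13 PM − 1:00 = 1:13 PM on Jul 6.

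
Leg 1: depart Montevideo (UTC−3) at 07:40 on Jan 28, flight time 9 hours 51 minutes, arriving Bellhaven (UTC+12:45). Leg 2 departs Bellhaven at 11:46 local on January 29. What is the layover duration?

2 hours 30 minutes

Convert departure to UTC: 07:40 + 3:00 = 10:40 UTC on Jan 28.
Add 9 hours and 51 minutes flight time → 20:31 UTC.
Bellhaven is UTC+12:45, so local arrival = 20:31 + 12:45 = 09:16 on Jan 29.
Layover = 11:46 − 09:16 = 2 hours 30 minutes.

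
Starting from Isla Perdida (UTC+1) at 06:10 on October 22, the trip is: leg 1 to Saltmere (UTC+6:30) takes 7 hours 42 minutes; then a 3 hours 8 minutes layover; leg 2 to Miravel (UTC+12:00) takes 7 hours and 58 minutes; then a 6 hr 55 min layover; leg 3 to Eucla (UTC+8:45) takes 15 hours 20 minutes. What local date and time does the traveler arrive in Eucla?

06:58 on October 24

Convert departure to UTC: 06:10 − 1:00 = 05:10 UTC on Oct 22.
Add 7 hours and 42 minutes leg 1 → 12:52 UTC.
Add 3 hours 8 minutes layover in Saltmere → 16:00 UTC.
Add 7 hours and 58 minutes leg 2 → 23:58 UTC.
Add 6 hours and 55 minutes layover in Miravel → 06:53 UTC (Oct 23).
Add 15 hours and 20 minutes leg 3 → 22:13 UTC.
Eucla is UTC+8:45, so local arrival = 22:13 + 8:45 = 06:58 on Oct 24.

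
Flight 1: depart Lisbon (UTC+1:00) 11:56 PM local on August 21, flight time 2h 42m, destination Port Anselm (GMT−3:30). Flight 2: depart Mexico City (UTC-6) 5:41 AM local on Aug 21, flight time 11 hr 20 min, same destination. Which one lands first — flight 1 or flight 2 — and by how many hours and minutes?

the second, by 2 hours 37 minutes

Flight 1 in UTC: 11:56 PM − 1:00 = 10:56 PM on Aug 21.
+2 hours and 42 minutes → arrive 1:38 AM UTC on Aug 22.
Flight 2 in UTC: 5:41 AM + 6:00 = 11:41 AM on Aug 21.
+11 hours and 20 minutes → arrive 11:01 PM UTC on Aug 21.
Flight 2 lands earlier by 2 hours 37 minutes.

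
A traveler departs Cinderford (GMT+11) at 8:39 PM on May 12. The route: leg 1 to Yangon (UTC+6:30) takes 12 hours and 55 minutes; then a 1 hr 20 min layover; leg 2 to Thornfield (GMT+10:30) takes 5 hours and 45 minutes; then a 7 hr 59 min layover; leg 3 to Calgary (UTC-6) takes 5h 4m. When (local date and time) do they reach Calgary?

Convert departure to UTC: 8:39 PM − 11:00 = 9:39 AM UTC on May 12.
Add 12 hours and 55 minutes leg 1 → 10:34 PM UTC.
Add 1 hour 20 minutes layover in Yangon → 11:54 PM UTC.
Add 5 hours and 45 minutes leg 2 → 5:39 AM UTC (May 13).
Add 7 hours 59 minutes layover in Thornfield → 1:38 PM UTC.
Add 5 hours 4 minutes leg 3 → 6:42 PM UTC.
Calgary is UTC−6:00, so local arrival = 6:42 PM − 6:00 = 12:42 PM on May 13.

12:42 PM on May 13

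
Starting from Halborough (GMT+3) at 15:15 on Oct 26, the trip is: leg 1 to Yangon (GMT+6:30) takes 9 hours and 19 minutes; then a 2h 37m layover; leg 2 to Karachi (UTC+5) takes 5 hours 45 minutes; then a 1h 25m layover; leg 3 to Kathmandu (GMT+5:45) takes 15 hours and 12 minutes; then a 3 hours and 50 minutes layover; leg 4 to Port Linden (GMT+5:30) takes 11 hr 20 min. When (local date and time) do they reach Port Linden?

19:13 on October 28

Convert departure to UTC: 15:15 − 3:00 = 12:15 UTC on Oct 26.
Add 9 hours 19 minutes leg 1 → 21:34 UTC.
Add 2 hours and 37 minutes layover in Yangon → 00:11 UTC (Oct 27).
Add 5 hours 45 minutes leg 2 → 05:56 UTC.
Add 1 hour 25 minutes layover in Karachi → 07:21 UTC.
Add 15 hours and 12 minutes leg 3 → 22:33 UTC.
Add 3 hours 50 minutes layover in Kathmandu → 02:23 UTC (Oct 28).
Add 11 hours 20 minutes leg 4 → 13:43 UTC.
Port Linden is UTC+5:30, so local arrival = 13:43 + 5:30 = 19:13 on Oct 28.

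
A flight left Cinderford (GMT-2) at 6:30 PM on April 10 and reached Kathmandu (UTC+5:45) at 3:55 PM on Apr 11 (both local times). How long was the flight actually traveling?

13 hours 40 minutes

Departure in UTC: 6:30 PM + 2:00 = 8:30 PM on Apr 10.
Arrival in UTC: 3:55 PM − 5:45 = 10:10 AM on Apr 11.
Elapsed = 10:10 AM − 8:30 PM (+1 day) = 13 hours 40 minutes.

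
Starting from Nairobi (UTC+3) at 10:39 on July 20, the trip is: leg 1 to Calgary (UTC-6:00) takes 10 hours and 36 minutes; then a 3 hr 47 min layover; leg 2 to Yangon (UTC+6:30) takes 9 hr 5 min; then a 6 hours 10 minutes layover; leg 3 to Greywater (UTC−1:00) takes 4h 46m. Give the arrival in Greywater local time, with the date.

Convert departure to UTC: 10:39 − 3:00 = 07:39 UTC on Jul 20.
Add 10 hours 36 minutes leg 1 → 18:15 UTC.
Add 3 hours 47 minutes layover in Calgary → 22:02 UTC.
Add 9 hours and 5 minutes leg 2 → 07:07 UTC (Jul 21).
Add 6 hours 10 minutes layover in Yangon → 13:17 UTC.
Add 4 hours and 46 minutes leg 3 → 18:03 UTC.
Greywater is UTC−1:00, so local arrival = 18:03 − 1:00 = 17:03 on Jul 21.

17:03 on July 21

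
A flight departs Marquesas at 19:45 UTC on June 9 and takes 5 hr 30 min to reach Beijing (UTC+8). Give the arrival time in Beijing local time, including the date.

Departure is given in UTC: 19:45 on Jun 9.
Add 5 hours and 30 minutes → 01:15 UTC (Jun 10).
Beijing is UTC+8:00: 01:15 + 8:00 = 09:15 on Jun 10.

09:15 on June 10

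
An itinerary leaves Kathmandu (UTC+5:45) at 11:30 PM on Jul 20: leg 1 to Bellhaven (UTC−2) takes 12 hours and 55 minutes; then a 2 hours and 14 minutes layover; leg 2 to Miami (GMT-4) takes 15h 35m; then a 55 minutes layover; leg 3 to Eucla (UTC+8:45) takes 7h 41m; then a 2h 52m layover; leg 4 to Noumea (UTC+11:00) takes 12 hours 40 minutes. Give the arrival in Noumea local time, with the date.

11:37 AM on Jul 23

Convert departure to UTC: 11:30 PM − 5:45 = 5:45 PM UTC on Jul 20.
Add 12 hours and 55 minutes leg 1 → 6:40 AM UTC (Jul 21).
Add 2 hours 14 minutes layover in Bellhaven → 8:54 AM UTC.
Add 15 hours and 35 minutes leg 2 → 12:29 AM UTC (Jul 22).
Add 55 minutes layover in Miami → 1:24 AM UTC.
Add 7 hours and 41 minutes leg 3 → 9:05 AM UTC.
Add 2 hours 52 minutes layover in Eucla → 11:57 AM UTC.
Add 12 hours 40 minutes leg 4 → 12:37 AM UTC (Jul 23).
Noumea is UTC+11:00, so local arrival = 12:37 AM + 11:00 = 11:37 AM on Jul 23.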